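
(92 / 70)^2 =2116 / 1225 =1.73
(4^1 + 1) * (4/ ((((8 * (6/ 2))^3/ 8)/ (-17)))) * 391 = -33235/ 432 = -76.93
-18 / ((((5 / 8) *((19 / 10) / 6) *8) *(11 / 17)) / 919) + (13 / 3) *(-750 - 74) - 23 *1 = -12376933 / 627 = -19739.93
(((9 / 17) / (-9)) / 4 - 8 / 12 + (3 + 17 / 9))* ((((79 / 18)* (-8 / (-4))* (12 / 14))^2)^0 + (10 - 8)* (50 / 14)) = 48925 / 1428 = 34.26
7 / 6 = 1.17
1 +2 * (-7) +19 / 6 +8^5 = 196549 / 6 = 32758.17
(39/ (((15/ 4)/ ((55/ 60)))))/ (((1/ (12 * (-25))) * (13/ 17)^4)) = -8363.50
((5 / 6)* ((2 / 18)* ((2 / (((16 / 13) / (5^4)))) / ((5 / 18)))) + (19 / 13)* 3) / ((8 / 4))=106993 / 624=171.46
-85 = -85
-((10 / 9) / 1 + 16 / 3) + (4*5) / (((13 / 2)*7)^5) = -6.44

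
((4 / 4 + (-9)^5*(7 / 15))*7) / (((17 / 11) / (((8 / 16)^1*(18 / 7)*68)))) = -54559296 / 5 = -10911859.20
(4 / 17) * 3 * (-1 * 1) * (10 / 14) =-60 / 119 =-0.50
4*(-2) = -8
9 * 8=72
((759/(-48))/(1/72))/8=-2277/16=-142.31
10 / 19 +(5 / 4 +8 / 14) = 1249 / 532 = 2.35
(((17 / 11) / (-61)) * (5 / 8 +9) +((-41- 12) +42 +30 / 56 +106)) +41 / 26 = 4301749 / 44408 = 96.87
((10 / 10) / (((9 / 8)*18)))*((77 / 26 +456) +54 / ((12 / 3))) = 24568 / 1053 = 23.33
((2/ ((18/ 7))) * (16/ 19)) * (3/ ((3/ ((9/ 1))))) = 112/ 19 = 5.89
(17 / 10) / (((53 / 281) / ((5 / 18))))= 4777 / 1908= 2.50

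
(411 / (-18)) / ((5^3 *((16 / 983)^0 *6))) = -137 / 4500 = -0.03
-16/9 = -1.78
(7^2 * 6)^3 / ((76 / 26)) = 165179196 / 19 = 8693641.89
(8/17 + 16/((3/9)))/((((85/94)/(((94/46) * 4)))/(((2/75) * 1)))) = 29123456/2492625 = 11.68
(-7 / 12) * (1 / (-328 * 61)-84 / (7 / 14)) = 23529415 / 240096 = 98.00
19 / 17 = 1.12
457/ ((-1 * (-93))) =457/ 93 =4.91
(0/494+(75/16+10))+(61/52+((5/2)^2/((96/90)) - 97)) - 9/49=-3076505/40768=-75.46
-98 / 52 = -49 / 26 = -1.88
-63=-63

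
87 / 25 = 3.48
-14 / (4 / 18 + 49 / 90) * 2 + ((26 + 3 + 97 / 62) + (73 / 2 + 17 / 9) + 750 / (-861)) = 58124468 / 1841679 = 31.56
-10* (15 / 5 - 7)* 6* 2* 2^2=1920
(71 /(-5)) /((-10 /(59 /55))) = 4189 /2750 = 1.52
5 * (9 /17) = 45 /17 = 2.65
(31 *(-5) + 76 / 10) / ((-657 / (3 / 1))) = 737 / 1095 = 0.67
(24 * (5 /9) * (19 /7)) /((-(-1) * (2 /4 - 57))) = -1520 /2373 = -0.64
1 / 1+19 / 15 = 34 / 15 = 2.27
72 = 72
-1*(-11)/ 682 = 1/ 62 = 0.02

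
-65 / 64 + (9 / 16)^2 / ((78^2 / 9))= -175679 / 173056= -1.02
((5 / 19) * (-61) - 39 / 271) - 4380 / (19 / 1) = -246.72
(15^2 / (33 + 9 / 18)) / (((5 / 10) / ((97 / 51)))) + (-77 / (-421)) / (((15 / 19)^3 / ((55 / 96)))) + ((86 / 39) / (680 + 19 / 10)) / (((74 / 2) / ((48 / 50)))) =875187206604634591 / 33972330297765600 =25.76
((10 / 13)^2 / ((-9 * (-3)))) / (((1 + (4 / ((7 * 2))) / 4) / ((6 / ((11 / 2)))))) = 1120 / 50193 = 0.02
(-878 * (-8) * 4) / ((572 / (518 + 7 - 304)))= 119408 / 11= 10855.27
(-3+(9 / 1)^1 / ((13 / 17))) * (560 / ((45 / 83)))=353248 / 39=9057.64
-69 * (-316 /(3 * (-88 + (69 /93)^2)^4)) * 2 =0.00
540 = 540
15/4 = 3.75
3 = 3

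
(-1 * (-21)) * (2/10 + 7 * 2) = 1491/5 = 298.20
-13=-13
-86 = -86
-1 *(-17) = 17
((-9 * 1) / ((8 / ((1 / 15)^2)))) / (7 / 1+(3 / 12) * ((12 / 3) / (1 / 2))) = -0.00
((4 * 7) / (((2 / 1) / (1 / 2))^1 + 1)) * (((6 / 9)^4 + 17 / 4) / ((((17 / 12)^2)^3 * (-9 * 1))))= -41316352 / 120687845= -0.34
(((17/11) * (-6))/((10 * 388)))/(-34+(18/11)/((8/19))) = 51/642625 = 0.00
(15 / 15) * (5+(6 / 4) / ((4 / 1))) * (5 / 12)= 2.24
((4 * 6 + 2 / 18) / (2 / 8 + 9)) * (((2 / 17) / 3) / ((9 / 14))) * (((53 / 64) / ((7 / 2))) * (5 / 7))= 8215 / 305694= 0.03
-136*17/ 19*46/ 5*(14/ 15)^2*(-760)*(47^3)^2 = 1797541258394258944/ 225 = 7989072259530039.75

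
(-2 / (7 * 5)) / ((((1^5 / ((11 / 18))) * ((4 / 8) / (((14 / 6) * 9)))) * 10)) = -11 / 75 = -0.15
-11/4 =-2.75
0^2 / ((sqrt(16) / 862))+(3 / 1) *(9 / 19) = 27 / 19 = 1.42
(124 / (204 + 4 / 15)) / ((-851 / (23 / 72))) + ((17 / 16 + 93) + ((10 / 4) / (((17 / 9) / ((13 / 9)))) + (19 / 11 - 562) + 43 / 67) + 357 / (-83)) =-165505798636859 / 353676530328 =-467.96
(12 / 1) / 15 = 4 / 5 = 0.80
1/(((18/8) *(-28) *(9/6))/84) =-8/9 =-0.89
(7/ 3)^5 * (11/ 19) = 184877/ 4617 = 40.04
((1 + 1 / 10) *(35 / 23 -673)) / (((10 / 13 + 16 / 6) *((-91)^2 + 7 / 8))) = -4416984 / 170164925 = -0.03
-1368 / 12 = -114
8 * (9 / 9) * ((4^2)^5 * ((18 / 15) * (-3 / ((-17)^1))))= 150994944 / 85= 1776411.11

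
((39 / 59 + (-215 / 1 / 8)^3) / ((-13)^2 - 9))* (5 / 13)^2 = -2931720785 / 163364864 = -17.95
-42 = -42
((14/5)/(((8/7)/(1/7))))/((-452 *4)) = -7/36160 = -0.00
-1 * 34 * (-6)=204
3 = 3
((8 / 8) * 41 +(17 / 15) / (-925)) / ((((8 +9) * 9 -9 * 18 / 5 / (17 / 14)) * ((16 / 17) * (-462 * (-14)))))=82199981 / 1541721535200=0.00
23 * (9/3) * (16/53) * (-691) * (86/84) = -5467192/371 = -14736.37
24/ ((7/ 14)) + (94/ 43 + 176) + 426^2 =7813194/ 43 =181702.19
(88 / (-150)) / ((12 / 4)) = -44 / 225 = -0.20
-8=-8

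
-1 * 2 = -2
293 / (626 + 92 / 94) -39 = -1135481 / 29468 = -38.53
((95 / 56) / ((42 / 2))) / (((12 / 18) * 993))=95 / 778512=0.00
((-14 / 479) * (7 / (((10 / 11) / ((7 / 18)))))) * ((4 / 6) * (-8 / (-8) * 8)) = -30184 / 64665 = -0.47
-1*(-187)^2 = -34969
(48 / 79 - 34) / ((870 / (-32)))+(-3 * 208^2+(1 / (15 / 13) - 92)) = -1487797223 / 11455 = -129881.91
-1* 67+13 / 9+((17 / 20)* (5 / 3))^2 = -9151 / 144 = -63.55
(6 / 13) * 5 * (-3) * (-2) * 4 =720 / 13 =55.38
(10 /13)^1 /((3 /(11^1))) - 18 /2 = -241 /39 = -6.18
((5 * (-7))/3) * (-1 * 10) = 350/3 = 116.67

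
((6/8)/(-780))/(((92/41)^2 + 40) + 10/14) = -11767/559866320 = -0.00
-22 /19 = -1.16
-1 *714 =-714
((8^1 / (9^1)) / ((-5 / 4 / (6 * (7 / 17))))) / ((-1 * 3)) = 448 / 765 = 0.59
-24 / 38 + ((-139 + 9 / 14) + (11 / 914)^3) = -14114639283789 / 101552408552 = -138.99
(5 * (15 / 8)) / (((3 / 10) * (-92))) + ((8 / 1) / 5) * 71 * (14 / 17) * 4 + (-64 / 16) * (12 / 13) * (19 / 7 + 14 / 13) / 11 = 151665381547 / 407046640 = 372.60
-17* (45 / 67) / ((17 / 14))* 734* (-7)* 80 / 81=28772800 / 603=47716.09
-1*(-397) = 397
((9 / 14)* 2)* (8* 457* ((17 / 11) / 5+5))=24955.76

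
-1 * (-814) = 814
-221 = -221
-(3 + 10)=-13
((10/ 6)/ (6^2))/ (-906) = -0.00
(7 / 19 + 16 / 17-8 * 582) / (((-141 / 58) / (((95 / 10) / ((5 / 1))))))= 2906699 / 799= 3637.92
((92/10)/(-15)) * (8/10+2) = -644/375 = -1.72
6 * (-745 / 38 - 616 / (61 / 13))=-1049247 / 1159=-905.30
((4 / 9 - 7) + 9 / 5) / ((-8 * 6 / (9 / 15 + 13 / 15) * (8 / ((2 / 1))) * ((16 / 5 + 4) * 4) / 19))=22363 / 933120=0.02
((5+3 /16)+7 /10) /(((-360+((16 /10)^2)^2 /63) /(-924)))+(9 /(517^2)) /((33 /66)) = 20819667309633 /1377355185184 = 15.12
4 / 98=2 / 49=0.04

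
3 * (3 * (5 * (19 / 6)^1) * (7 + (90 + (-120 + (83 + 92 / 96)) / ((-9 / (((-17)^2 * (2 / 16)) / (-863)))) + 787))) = 125212602145 / 994176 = 125946.11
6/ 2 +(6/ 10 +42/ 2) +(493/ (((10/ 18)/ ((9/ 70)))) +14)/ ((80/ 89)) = 4678937/ 28000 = 167.10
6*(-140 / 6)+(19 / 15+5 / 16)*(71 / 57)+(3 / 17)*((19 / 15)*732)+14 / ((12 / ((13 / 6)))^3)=7737775021 / 301397760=25.67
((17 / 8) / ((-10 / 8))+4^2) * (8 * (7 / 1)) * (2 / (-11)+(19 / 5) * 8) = 604968 / 25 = 24198.72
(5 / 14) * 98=35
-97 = -97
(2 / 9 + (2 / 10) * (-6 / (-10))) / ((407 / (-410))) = -574 / 1665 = -0.34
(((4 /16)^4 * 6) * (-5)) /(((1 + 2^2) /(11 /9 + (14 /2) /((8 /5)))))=-403 /3072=-0.13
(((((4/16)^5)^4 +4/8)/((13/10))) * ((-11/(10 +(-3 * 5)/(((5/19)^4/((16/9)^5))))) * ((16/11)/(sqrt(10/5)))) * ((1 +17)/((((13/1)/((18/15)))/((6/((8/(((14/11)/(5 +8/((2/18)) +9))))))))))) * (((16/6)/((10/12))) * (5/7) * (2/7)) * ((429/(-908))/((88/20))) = -1643415634625535275625 * sqrt(2)/22934240332873011085132693504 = -0.00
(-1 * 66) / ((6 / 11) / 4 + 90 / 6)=-484 / 111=-4.36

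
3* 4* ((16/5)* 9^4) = 1259712/5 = 251942.40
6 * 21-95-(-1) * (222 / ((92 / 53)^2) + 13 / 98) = 21734067 / 207368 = 104.81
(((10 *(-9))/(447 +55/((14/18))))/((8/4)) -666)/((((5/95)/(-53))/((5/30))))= 270088477/2416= 111791.59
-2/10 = -1/5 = -0.20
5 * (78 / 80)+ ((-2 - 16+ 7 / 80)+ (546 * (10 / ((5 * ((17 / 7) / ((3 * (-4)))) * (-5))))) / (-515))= -10599113 / 700400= -15.13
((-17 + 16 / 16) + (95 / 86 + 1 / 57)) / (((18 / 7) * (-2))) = 510517 / 176472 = 2.89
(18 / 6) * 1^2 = 3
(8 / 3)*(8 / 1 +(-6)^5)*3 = -62144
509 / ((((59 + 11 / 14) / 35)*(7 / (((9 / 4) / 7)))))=2545 / 186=13.68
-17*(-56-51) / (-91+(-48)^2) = 1819 / 2213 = 0.82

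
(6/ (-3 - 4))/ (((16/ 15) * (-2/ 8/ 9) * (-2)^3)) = -405/ 112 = -3.62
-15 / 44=-0.34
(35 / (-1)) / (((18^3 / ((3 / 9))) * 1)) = -35 / 17496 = -0.00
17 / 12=1.42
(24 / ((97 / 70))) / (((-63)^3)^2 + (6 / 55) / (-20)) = 0.00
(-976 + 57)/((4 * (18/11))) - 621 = -54821/72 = -761.40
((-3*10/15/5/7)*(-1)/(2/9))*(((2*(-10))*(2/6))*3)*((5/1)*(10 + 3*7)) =-5580/7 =-797.14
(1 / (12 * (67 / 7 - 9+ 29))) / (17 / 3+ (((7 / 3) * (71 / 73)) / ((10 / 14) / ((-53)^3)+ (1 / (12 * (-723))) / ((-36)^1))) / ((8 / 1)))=-265485451 / 16742896171574940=-0.00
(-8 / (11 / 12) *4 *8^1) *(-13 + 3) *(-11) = -30720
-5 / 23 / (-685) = 1 / 3151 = 0.00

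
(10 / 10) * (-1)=-1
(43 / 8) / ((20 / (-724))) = -7783 / 40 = -194.58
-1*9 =-9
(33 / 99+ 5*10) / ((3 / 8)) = 1208 / 9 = 134.22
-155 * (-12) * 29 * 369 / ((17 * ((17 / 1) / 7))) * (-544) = -4458464640 / 17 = -262262625.88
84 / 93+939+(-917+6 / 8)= 23.65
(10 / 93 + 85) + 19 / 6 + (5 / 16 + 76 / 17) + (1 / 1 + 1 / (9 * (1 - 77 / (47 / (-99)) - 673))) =171028884755 / 1818352368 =94.06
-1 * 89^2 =-7921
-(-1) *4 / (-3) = -4 / 3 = -1.33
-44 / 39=-1.13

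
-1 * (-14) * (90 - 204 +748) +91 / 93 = 825559 / 93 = 8876.98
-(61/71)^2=-3721/5041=-0.74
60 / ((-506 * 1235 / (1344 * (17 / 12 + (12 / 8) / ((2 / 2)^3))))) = -23520 / 62491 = -0.38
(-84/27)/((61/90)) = -280/61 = -4.59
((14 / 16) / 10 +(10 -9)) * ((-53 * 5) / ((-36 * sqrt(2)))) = 1537 * sqrt(2) / 384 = 5.66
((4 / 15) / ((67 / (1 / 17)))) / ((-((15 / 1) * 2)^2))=-1 / 3844125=-0.00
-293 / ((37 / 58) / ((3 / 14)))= -25491 / 259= -98.42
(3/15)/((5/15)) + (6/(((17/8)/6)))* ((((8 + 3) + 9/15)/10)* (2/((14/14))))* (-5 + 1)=-66561/425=-156.61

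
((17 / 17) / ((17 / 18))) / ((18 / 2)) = 2 / 17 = 0.12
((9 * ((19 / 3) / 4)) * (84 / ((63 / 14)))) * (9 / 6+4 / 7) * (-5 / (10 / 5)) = -1377.50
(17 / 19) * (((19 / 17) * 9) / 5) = 9 / 5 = 1.80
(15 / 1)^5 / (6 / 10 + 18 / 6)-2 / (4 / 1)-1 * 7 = 210930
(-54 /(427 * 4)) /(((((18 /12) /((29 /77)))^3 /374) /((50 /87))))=-5718800 /53165343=-0.11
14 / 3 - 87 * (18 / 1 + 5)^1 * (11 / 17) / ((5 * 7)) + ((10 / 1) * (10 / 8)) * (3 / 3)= -70781 / 3570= -19.83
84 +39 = 123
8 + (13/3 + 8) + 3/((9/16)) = 77/3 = 25.67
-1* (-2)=2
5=5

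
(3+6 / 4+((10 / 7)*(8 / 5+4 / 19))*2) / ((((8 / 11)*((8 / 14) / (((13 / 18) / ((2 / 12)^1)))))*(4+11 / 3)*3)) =367939 / 83904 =4.39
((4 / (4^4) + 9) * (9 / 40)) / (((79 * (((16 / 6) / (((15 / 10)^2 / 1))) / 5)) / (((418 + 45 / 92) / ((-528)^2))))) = 0.00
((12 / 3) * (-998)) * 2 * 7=-55888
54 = 54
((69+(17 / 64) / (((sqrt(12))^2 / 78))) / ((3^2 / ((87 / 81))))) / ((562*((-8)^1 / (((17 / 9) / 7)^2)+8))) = -75873193 / 514624389120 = -0.00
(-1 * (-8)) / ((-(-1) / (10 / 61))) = 80 / 61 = 1.31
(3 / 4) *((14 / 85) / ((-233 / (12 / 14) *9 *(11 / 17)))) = -1 / 12815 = -0.00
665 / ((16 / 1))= 665 / 16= 41.56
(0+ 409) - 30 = 379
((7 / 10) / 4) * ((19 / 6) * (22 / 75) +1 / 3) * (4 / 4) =497 / 2250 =0.22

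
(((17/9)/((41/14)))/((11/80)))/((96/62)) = 36890/12177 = 3.03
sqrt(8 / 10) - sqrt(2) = -sqrt(2) + 2 * sqrt(5) / 5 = -0.52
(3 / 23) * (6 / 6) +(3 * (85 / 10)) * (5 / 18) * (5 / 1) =9811 / 276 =35.55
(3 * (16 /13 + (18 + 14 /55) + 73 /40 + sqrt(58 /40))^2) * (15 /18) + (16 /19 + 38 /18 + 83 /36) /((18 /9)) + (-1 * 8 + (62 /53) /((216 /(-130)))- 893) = 24379 * sqrt(145) /2288 + 17070988146913 /71166446208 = 368.18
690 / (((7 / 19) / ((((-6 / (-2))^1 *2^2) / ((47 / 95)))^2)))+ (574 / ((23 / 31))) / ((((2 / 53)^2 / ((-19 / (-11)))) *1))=15963583088381 / 7824278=2040262.77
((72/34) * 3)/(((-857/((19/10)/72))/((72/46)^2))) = -18468/38535005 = -0.00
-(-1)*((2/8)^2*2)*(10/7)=0.18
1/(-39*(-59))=1/2301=0.00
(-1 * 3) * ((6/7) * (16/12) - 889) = 18645/7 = 2663.57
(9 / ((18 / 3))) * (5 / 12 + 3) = 41 / 8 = 5.12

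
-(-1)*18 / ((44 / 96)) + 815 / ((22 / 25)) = 21239 / 22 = 965.41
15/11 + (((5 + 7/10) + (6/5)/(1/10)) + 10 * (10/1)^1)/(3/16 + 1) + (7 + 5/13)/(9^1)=4128479/40755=101.30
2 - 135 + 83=-50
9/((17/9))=81/17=4.76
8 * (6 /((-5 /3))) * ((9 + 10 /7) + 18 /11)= -133776 /385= -347.47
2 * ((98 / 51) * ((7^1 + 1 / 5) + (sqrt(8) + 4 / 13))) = 392 * sqrt(2) / 51 + 95648 / 3315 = 39.72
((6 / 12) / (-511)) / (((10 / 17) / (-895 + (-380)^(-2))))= 2197045983 / 1475768000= 1.49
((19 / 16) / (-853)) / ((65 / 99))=-1881 / 887120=-0.00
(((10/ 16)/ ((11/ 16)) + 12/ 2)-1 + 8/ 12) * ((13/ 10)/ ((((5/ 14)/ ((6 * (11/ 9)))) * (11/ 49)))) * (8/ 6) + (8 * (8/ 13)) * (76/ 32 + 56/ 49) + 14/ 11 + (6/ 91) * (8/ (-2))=716798534/ 675675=1060.86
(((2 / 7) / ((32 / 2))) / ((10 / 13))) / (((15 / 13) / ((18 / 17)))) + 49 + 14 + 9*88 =20349507 / 23800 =855.02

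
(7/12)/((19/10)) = 35/114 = 0.31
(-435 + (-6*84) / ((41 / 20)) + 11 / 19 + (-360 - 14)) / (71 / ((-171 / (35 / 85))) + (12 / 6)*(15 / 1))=-125655840 / 3555233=-35.34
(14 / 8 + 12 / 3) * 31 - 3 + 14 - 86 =413 / 4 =103.25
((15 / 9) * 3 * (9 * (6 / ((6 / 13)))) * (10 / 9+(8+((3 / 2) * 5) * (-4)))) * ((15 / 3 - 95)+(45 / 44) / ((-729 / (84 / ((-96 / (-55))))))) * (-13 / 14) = -9271665325 / 9072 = -1022008.96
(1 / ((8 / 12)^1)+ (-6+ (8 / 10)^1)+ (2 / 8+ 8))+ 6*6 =811 / 20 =40.55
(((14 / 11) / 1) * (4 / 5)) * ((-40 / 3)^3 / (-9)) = 716800 / 2673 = 268.16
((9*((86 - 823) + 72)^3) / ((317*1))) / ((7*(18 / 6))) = -126034125 / 317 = -397583.99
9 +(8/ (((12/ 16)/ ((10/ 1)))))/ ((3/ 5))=1681/ 9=186.78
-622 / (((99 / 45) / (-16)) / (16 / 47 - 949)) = -2218649120 / 517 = -4291390.95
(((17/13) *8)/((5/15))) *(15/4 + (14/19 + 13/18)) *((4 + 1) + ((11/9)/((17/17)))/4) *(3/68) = 680533/17784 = 38.27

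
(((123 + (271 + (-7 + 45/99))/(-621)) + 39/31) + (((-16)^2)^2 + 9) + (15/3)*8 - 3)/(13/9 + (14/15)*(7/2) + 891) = 69569663675/948383403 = 73.36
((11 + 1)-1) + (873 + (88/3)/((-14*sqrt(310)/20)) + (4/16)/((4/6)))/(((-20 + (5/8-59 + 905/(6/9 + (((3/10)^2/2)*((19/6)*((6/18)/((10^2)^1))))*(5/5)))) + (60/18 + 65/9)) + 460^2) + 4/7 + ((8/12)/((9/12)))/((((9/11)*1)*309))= 2489423593665313778/214993824287753007-169080384*sqrt(310)/266283453310973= 11.58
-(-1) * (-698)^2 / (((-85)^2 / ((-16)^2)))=124724224 / 7225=17262.87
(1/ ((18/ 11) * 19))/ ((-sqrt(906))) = -11 * sqrt(906)/ 309852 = -0.00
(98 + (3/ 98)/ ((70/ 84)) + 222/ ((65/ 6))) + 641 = 483820/ 637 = 759.53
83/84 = 0.99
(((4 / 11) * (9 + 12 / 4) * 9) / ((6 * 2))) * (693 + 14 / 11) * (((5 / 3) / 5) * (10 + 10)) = 1832880 / 121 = 15147.77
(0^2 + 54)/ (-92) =-27/ 46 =-0.59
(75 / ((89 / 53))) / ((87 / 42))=55650 / 2581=21.56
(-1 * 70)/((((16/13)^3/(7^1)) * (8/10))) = -2691325/8192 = -328.53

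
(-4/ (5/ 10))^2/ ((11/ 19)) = 1216/ 11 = 110.55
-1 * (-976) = 976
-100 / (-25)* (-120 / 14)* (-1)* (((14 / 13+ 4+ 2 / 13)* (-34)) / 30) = -18496 / 91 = -203.25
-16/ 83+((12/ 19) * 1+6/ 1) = 10154/ 1577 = 6.44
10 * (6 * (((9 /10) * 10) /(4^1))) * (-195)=-26325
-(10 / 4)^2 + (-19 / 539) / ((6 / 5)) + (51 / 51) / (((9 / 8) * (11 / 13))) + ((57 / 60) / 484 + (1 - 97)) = -432125521 / 4268880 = -101.23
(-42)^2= 1764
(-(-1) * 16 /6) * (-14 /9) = -112 /27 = -4.15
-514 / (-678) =257 / 339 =0.76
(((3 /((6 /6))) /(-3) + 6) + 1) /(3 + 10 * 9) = 2 /31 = 0.06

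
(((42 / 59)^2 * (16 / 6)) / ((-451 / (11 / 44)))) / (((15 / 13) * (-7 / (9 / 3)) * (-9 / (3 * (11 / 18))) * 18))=-0.00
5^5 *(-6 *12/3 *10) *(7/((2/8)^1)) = -21000000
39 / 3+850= 863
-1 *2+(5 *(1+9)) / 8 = 17 / 4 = 4.25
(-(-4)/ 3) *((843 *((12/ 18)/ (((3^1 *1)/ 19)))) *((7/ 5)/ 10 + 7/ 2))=3886792/ 225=17274.63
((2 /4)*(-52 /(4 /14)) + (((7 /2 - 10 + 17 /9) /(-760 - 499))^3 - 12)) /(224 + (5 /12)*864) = -1198759136245597 /6796847921372352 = -0.18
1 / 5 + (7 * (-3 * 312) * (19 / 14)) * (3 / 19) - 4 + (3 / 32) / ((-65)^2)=-190334557 / 135200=-1407.80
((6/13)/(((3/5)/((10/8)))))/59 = 25/1534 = 0.02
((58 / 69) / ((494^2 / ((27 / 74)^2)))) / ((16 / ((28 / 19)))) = 49329 / 1167962152864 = 0.00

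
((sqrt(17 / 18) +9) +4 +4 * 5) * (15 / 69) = 7.39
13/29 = 0.45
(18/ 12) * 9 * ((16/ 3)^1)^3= 2048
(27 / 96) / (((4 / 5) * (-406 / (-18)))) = 405 / 25984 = 0.02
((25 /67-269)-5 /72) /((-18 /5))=6480955 /86832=74.64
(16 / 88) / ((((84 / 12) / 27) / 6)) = 324 / 77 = 4.21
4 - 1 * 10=-6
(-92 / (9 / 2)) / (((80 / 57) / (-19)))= 8303 / 30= 276.77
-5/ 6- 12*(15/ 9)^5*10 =-250135/ 162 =-1544.04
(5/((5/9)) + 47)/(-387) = -56/387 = -0.14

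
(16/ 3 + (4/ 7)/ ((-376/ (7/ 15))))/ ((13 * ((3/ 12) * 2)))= 7519/ 9165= 0.82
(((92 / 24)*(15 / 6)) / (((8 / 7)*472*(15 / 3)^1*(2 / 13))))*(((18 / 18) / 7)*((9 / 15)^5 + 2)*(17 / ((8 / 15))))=33003919 / 151040000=0.22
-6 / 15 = -2 / 5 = -0.40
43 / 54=0.80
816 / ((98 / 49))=408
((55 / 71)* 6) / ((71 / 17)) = 5610 / 5041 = 1.11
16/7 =2.29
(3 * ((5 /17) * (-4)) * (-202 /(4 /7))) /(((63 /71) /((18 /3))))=143420 /17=8436.47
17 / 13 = 1.31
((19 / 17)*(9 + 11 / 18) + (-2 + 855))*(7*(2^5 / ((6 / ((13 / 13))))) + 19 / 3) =34623955 / 918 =37716.73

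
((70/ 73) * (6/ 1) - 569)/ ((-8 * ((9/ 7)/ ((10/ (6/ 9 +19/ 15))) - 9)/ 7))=-50368325/ 894396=-56.32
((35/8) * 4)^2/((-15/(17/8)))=-4165/96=-43.39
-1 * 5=-5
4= 4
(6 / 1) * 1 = 6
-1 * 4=-4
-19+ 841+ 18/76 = 31245/38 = 822.24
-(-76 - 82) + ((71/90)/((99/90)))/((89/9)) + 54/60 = 1556341/9790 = 158.97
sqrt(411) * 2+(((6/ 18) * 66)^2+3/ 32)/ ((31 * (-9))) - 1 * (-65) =2 * sqrt(411)+564829/ 8928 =103.81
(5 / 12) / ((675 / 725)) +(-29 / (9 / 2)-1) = -2267 / 324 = -7.00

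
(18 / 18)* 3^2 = 9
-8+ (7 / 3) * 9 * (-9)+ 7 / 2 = -387 / 2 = -193.50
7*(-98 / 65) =-686 / 65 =-10.55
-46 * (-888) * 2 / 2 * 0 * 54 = 0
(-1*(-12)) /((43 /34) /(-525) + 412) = 214200 /7354157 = 0.03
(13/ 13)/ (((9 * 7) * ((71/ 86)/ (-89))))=-7654/ 4473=-1.71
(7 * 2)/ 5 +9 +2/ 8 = 241/ 20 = 12.05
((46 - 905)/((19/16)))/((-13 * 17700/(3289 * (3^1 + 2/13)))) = 35641628/1092975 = 32.61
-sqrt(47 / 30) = -sqrt(1410) / 30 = -1.25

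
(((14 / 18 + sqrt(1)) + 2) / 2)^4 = 83521 / 6561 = 12.73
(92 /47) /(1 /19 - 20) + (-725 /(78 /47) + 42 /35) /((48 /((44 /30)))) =-33537506501 /2500945200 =-13.41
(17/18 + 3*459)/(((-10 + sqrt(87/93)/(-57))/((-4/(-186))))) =-2.96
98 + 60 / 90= 296 / 3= 98.67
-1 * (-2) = 2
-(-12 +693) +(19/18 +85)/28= -341675/504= -677.93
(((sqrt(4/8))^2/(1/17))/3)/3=17/18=0.94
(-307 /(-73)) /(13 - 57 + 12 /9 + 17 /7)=-0.10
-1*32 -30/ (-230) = -733/ 23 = -31.87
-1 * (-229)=229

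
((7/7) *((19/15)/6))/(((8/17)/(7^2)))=15827/720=21.98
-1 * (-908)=908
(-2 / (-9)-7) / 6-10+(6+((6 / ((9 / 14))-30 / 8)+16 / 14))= 1.60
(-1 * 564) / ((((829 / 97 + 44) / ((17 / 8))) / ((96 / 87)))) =-1240048 / 49271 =-25.17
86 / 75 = 1.15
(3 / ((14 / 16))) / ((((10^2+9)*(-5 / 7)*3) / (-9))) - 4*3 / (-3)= 4.13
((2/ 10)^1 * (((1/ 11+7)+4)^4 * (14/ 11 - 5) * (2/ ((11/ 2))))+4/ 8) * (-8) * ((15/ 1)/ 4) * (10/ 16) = 1089811736445/ 14172488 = 76896.29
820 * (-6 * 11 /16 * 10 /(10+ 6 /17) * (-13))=679575 /16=42473.44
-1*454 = -454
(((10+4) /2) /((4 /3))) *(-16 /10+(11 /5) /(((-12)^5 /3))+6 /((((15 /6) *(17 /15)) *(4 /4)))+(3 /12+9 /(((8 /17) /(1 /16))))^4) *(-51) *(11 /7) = -99235443971191 /48318382080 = -2053.78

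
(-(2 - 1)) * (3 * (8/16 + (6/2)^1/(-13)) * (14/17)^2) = -2058/3757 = -0.55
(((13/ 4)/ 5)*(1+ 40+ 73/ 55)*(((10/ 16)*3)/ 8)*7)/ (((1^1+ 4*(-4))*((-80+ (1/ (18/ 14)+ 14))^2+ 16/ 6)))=-306423/ 433444000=-0.00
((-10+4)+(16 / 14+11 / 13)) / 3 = -365 / 273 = -1.34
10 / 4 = 5 / 2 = 2.50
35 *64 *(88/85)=39424/17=2319.06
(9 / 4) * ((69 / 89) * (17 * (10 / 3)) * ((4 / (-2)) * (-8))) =140760 / 89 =1581.57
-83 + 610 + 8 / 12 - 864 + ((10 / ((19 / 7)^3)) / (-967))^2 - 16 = -46499634674763613 / 131976257455227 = -352.33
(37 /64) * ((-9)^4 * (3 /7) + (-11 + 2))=181485 /112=1620.40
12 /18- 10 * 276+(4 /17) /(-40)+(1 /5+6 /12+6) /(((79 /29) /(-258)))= -136739771 /40290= -3393.89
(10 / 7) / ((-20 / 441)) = -63 / 2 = -31.50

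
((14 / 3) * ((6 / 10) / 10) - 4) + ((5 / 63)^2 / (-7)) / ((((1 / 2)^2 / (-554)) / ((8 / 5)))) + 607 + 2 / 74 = 15586545197 / 25699275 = 606.50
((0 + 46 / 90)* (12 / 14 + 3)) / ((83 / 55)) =759 / 581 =1.31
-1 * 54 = -54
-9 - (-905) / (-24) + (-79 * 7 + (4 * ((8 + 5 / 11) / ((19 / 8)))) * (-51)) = -6650761 / 5016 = -1325.91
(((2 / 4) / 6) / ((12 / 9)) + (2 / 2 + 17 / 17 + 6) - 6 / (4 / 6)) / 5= -3 / 16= -0.19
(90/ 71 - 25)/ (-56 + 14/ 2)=1685/ 3479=0.48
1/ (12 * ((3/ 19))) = 19/ 36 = 0.53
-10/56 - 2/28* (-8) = 11/28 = 0.39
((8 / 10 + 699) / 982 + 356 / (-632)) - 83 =-16068472 / 193945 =-82.85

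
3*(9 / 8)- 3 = 3 / 8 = 0.38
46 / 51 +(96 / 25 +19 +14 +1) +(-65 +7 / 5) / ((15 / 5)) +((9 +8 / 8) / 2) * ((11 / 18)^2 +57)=41917153 / 137700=304.41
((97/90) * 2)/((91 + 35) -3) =97/5535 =0.02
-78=-78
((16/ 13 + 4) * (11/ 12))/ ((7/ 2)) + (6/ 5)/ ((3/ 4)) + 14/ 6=2413/ 455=5.30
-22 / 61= -0.36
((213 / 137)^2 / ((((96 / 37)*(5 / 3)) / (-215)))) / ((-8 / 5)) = 75.11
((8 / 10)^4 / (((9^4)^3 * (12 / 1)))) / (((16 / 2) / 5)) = 0.00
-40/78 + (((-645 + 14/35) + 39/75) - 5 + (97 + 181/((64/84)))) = -4914473/15600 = -315.03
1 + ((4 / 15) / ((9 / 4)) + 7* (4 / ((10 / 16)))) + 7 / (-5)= 1202 / 27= 44.52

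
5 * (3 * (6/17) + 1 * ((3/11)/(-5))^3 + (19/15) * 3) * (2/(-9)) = -27484232/5091075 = -5.40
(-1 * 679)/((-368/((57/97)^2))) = 22743/35696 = 0.64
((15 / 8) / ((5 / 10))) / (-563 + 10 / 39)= -585 / 87788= -0.01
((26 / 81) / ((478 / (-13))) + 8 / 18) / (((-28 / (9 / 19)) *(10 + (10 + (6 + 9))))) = -241 / 1144332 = -0.00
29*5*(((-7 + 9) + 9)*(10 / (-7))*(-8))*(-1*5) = -638000 / 7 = -91142.86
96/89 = 1.08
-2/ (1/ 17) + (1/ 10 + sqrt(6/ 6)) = -32.90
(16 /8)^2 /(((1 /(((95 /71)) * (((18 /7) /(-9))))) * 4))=-190 /497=-0.38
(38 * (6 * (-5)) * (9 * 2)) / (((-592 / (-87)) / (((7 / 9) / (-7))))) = 24795 / 74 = 335.07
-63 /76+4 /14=-289 /532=-0.54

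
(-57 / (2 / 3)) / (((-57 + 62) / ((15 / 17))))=-513 / 34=-15.09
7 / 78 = 0.09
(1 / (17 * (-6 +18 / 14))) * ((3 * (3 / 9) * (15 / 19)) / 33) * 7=-245 / 117249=-0.00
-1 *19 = -19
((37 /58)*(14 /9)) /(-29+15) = -37 /522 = -0.07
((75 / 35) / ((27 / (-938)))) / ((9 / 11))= -7370 / 81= -90.99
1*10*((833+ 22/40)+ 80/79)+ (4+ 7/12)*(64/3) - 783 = 10893095/1422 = 7660.40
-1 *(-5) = 5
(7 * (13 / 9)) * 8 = 728 / 9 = 80.89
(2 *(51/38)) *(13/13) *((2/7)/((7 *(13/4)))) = 408/12103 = 0.03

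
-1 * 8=-8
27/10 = 2.70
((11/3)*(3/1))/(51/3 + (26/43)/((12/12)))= 473/757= 0.62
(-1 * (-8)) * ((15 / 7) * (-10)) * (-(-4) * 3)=-14400 / 7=-2057.14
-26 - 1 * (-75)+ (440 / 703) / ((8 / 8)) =34887 / 703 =49.63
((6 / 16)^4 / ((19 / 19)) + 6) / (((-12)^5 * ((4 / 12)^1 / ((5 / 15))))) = -8219 / 339738624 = -0.00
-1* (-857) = 857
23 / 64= 0.36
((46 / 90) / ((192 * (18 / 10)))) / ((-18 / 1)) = -23 / 279936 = -0.00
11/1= 11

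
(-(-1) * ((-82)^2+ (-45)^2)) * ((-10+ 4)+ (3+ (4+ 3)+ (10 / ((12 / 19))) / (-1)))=-103529.83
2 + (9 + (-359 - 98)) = -446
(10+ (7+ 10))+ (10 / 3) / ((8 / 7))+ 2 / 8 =181 / 6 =30.17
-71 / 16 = -4.44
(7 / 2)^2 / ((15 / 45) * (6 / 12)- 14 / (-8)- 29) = -147 / 325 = -0.45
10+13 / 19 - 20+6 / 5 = -771 / 95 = -8.12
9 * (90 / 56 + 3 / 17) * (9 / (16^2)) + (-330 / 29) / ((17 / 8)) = -16929219 / 3533824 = -4.79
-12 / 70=-6 / 35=-0.17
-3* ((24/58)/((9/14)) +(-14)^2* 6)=-102368/29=-3529.93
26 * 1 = 26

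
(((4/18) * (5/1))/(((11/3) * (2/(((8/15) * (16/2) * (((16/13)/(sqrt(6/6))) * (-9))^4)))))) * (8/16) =1528823808/314171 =4866.22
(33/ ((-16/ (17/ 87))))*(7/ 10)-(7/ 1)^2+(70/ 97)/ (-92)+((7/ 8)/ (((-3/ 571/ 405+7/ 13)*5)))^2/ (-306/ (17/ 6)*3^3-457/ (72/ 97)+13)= -8181739720025344286303/ 165991925877445965712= -49.29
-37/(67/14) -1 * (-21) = 889/67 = 13.27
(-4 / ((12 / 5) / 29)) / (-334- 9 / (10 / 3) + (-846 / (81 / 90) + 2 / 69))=0.04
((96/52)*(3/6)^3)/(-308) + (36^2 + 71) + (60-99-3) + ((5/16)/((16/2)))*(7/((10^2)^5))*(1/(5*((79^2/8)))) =1324414343080000007007/999558560000000000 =1325.00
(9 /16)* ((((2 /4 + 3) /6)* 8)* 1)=21 /8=2.62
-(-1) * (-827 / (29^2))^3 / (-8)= 565609283 / 4758586568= 0.12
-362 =-362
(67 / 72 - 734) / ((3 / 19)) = -1002839 / 216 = -4642.77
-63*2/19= -126/19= -6.63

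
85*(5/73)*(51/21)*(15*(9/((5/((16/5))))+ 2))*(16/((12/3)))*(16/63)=17941120/10731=1671.90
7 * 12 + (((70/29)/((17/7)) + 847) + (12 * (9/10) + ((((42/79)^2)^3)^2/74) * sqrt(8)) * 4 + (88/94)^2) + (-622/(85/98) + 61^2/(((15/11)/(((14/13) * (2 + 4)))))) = 120517877946558726144 * sqrt(2)/2186385908171943675113317 + 1266440212129/70787405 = 17890.76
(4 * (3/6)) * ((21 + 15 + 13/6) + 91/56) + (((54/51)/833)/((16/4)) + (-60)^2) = 625279009/169932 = 3679.58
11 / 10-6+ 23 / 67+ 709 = 471977 / 670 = 704.44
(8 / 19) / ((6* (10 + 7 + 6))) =4 / 1311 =0.00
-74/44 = -37/22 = -1.68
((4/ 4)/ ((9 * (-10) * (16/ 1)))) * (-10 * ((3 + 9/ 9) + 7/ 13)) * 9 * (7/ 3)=413/ 624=0.66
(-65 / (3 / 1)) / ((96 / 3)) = -65 / 96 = -0.68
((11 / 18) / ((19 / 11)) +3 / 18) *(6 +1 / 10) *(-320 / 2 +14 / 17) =-2448479 / 4845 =-505.36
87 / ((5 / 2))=174 / 5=34.80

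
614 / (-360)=-307 / 180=-1.71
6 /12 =1 /2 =0.50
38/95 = 2/5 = 0.40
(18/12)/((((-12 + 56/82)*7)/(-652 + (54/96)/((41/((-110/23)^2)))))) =169613061/13745536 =12.34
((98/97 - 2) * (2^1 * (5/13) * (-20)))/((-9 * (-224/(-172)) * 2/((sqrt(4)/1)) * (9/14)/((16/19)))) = -1100800/646893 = -1.70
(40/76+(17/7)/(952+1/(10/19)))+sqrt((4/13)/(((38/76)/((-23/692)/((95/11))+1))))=670960/1268687+sqrt(27983249970)/213655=1.31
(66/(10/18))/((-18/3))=-99/5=-19.80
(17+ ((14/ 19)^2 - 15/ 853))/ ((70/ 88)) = 237451896/ 10777655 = 22.03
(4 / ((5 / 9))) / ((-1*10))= -0.72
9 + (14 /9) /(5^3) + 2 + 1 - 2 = 11264 /1125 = 10.01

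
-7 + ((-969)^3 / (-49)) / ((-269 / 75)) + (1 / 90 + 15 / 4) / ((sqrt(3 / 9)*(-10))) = -68239082942 / 13181 - 677*sqrt(3) / 1800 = -5177080.00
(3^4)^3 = 531441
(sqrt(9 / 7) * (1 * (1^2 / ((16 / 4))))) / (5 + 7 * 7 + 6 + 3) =sqrt(7) / 588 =0.00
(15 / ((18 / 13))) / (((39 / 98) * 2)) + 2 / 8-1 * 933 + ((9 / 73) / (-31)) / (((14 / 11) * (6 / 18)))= -524168195 / 570276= -919.15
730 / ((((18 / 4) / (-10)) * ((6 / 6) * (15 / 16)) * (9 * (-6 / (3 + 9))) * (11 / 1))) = 93440 / 2673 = 34.96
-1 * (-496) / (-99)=-496 / 99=-5.01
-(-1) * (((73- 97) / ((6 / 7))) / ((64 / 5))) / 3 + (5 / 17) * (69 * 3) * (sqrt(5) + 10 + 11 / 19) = 1035 * sqrt(5) / 17 + 9974375 / 15504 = 779.48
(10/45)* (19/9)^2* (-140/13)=-101080/9477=-10.67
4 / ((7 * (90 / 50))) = 20 / 63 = 0.32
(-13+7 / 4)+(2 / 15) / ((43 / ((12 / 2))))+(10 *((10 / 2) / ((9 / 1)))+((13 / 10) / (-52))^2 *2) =-5.67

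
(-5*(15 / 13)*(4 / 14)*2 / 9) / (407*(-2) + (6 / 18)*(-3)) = 0.00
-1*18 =-18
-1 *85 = -85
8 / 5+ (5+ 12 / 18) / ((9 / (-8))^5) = -1368104 / 885735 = -1.54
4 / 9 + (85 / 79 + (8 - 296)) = -203687 / 711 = -286.48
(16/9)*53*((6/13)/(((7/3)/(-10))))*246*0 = 0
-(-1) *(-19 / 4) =-19 / 4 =-4.75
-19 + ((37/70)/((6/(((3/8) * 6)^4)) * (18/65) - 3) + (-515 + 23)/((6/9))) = -13282453/17542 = -757.18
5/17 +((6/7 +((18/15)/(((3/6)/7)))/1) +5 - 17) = 3541/595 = 5.95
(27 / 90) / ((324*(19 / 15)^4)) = 375 / 1042568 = 0.00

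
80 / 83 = 0.96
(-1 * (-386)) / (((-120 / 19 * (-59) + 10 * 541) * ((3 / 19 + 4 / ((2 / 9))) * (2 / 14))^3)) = 8627119879 / 2255830239375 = 0.00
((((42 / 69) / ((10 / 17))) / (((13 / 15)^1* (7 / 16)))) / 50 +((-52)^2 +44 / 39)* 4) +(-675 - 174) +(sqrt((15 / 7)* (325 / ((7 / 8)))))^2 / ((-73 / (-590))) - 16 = 1314577373623 / 80214225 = 16388.33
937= 937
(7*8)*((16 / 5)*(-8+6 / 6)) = -6272 / 5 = -1254.40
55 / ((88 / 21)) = 105 / 8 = 13.12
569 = 569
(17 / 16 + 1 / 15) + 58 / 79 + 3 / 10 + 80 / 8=230617 / 18960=12.16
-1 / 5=-0.20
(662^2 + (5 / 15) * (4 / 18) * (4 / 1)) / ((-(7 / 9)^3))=-319480092 / 343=-931428.84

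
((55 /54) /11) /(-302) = -5 /16308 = -0.00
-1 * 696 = -696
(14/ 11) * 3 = 42/ 11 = 3.82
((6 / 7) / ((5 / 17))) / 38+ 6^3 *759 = 109022811 / 665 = 163944.08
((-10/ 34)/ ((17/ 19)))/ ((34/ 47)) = -4465/ 9826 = -0.45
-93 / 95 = -0.98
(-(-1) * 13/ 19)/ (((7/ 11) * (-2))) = -143/ 266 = -0.54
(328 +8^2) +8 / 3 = 1184 / 3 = 394.67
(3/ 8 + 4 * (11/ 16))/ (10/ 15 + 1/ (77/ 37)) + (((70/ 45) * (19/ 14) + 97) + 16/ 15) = 1963367/ 19080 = 102.90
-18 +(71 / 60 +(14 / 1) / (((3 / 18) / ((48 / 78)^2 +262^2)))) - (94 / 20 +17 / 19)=1110897866219 / 192660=5766105.40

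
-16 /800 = -1 /50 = -0.02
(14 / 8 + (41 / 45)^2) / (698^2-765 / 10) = 20899 / 3945732750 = 0.00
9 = 9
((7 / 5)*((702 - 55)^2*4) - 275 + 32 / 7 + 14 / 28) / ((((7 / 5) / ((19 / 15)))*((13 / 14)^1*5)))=3117440827 / 6825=456767.89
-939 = -939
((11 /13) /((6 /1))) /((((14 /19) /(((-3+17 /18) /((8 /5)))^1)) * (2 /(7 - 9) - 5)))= 0.04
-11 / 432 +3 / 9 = 133 / 432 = 0.31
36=36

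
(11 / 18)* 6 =11 / 3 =3.67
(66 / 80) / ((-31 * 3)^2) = 0.00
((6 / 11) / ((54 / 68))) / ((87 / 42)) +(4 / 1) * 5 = 58372 / 2871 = 20.33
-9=-9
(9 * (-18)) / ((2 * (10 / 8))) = -324 / 5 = -64.80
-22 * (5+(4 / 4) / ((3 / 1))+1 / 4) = -737 / 6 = -122.83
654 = 654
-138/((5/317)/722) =-31584612/5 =-6316922.40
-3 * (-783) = 2349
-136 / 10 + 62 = 242 / 5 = 48.40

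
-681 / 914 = -0.75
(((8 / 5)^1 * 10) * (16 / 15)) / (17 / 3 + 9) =64 / 55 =1.16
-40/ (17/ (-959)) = 38360/ 17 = 2256.47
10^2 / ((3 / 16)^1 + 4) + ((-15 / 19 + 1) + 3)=34487 / 1273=27.09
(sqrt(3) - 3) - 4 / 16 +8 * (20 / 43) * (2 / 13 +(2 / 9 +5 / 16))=-13843 / 20124 +sqrt(3)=1.04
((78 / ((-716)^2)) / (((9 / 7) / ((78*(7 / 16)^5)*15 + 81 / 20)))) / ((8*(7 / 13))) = 3367454961 / 5375587778560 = 0.00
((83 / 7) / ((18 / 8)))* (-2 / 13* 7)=-664 / 117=-5.68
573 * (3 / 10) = 1719 / 10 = 171.90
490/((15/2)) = 196/3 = 65.33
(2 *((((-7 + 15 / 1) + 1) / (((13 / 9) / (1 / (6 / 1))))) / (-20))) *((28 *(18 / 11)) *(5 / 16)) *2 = -1701 / 572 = -2.97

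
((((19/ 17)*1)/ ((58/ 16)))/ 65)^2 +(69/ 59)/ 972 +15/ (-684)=-1930494104746/ 93241914752025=-0.02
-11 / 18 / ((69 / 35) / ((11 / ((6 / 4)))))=-4235 / 1863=-2.27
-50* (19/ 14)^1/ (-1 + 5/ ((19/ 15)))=-9025/ 392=-23.02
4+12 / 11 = 56 / 11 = 5.09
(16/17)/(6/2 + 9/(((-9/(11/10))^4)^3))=502096953744000000000000/1600434040112353282404257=0.31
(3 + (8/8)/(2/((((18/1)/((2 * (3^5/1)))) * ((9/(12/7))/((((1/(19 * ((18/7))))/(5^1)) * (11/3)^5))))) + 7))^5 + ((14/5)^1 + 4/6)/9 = 11704901916317151235465883703016268/45863520571914121833748329914865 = 255.21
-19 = -19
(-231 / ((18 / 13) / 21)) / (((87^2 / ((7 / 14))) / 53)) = -371371 / 30276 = -12.27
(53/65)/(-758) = -53/49270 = -0.00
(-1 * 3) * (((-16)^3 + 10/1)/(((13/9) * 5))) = 110322/65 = 1697.26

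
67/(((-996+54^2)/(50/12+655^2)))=14971.33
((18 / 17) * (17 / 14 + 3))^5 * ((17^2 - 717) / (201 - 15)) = -3011376965124438 / 739769634569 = -4070.70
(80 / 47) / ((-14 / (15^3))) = -135000 / 329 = -410.33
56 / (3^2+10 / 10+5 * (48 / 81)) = 108 / 25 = 4.32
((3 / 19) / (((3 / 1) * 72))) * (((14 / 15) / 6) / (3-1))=7 / 123120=0.00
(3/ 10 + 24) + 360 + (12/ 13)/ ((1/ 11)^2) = 64479/ 130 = 495.99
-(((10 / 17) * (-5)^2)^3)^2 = -244140625000000 / 24137569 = -10114549.03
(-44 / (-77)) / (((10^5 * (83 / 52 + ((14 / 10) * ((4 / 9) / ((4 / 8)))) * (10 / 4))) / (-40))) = -468 / 9638125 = -0.00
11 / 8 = 1.38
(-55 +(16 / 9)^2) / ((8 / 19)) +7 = -75245 / 648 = -116.12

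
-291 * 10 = -2910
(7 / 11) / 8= 7 / 88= 0.08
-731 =-731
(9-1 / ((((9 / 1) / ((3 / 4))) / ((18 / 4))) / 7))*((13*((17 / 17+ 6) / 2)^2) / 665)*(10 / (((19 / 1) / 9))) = 41769 / 5776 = 7.23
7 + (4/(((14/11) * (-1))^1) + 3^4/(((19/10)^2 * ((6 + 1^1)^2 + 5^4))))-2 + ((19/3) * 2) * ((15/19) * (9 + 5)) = 141.89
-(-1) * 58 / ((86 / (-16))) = -464 / 43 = -10.79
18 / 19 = 0.95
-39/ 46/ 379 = -39/ 17434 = -0.00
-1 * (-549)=549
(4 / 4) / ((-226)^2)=1 / 51076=0.00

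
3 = 3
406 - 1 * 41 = 365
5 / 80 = 1 / 16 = 0.06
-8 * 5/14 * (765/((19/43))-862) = -2483.76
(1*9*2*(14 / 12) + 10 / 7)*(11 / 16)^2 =18997 / 1792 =10.60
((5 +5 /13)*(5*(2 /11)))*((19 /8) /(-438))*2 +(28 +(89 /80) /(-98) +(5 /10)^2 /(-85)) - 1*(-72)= 83422347823 /834785952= 99.93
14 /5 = 2.80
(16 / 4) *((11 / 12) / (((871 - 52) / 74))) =814 / 2457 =0.33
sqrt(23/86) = sqrt(1978)/86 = 0.52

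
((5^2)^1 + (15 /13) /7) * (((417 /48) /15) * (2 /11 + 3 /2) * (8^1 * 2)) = 1177747 /3003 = 392.19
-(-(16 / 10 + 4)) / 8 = 7 / 10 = 0.70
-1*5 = -5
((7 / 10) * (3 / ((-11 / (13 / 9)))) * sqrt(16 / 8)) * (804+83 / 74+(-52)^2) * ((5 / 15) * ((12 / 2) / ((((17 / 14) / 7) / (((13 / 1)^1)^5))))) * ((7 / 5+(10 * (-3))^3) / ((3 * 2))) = 26360568768197.81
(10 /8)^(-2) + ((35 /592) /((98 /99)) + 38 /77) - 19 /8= -2693487 /2279200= -1.18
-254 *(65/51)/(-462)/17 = 8255/200277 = 0.04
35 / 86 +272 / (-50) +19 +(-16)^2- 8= 261.97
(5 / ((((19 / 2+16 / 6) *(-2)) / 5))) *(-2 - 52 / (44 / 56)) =56250 / 803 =70.05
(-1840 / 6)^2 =846400 / 9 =94044.44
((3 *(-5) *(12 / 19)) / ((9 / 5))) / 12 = -25 / 57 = -0.44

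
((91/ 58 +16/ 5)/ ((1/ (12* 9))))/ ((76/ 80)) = 298728/ 551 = 542.16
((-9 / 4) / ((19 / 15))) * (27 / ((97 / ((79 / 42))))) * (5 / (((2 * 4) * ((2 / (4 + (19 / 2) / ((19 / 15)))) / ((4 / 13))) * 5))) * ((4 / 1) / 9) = -245295 / 2683408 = -0.09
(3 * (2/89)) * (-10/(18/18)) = -60/89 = -0.67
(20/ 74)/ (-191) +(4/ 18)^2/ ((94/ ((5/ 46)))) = -840275/ 618793587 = -0.00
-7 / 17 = -0.41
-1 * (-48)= 48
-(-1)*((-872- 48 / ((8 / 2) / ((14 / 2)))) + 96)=-860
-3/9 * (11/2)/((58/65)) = -2.05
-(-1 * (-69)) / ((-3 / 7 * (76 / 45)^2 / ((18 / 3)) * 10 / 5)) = 978075 / 5776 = 169.33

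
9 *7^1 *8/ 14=36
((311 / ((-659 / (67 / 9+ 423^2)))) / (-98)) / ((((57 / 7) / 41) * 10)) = 433.87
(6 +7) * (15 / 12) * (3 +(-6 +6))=195 / 4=48.75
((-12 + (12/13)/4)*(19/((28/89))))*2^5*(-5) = 113724.40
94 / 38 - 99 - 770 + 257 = -11581 / 19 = -609.53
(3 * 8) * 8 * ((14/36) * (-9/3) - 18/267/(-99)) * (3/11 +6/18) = -1461120/10769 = -135.68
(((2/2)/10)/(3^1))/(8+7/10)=1/261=0.00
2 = 2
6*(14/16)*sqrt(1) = 21/4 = 5.25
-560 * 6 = -3360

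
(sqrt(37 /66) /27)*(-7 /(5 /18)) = -0.70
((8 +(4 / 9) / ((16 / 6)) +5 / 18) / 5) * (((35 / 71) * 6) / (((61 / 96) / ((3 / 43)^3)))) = 919296 / 344344817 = 0.00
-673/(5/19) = -12787/5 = -2557.40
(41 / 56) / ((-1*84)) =-41 / 4704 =-0.01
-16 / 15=-1.07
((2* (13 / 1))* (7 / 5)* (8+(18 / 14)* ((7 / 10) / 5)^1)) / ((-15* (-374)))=37219 / 701250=0.05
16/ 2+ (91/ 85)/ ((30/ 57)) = 8529/ 850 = 10.03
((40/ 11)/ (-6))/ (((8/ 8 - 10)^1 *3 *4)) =5/ 891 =0.01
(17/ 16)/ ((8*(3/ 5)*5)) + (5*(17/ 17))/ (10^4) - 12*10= -5757851/ 48000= -119.96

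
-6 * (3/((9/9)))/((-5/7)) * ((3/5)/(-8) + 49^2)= 6050331/100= 60503.31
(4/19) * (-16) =-64/19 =-3.37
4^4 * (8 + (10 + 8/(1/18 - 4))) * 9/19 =2612736/1349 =1936.79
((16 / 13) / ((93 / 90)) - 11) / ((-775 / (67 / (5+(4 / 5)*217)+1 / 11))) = 18096834 / 3067968475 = 0.01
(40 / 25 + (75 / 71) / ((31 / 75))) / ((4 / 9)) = 411597 / 44020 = 9.35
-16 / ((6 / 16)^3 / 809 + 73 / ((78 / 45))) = -86155264 / 226779231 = -0.38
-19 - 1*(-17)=-2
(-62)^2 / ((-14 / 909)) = -1747098 / 7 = -249585.43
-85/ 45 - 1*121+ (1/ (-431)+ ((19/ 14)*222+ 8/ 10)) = 24328342/ 135765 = 179.19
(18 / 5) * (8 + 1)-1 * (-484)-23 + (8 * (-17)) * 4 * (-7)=21507 / 5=4301.40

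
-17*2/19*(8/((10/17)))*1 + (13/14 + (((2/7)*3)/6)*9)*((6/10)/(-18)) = -194797/7980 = -24.41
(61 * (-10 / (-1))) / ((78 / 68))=20740 / 39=531.79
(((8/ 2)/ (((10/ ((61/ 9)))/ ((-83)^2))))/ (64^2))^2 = 176592412441/ 8493465600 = 20.79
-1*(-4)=4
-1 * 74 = -74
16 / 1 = 16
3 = 3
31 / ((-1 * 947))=-31 / 947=-0.03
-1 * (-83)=83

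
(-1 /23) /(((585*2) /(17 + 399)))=-16 /1035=-0.02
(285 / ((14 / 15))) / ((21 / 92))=65550 / 49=1337.76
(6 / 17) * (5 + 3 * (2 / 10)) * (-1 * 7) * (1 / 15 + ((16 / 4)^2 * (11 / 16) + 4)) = -88592 / 425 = -208.45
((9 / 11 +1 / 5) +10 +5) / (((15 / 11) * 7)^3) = 106601 / 5788125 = 0.02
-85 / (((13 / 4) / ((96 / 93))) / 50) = -544000 / 403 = -1349.88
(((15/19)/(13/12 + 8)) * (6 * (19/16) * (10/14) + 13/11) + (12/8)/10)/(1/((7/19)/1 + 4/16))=104187297/242389840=0.43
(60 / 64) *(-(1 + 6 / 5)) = -33 / 16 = -2.06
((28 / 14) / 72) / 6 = 0.00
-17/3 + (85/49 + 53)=7213/147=49.07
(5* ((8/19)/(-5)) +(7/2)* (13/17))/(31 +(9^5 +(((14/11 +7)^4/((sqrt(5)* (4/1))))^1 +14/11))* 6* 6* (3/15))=535470341378217025/100939304045339417880104-2123472698462115* sqrt(5)/100939304045339417880104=0.00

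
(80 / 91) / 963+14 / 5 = 1227262 / 438165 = 2.80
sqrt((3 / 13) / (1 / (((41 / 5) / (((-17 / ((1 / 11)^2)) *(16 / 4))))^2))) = 41 *sqrt(39) / 534820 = 0.00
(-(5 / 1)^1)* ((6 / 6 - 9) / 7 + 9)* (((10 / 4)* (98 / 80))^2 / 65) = -18865 / 3328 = -5.67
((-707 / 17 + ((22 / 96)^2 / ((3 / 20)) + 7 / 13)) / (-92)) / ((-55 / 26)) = -0.21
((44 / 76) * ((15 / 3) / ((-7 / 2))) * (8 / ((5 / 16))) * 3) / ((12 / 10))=-7040 / 133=-52.93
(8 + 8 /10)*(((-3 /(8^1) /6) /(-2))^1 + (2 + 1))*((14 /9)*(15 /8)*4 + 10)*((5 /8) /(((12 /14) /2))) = 485485 /576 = 842.86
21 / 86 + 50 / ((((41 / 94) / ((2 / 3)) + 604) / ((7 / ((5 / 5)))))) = 321839 / 391042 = 0.82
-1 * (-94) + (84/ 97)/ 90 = 136784/ 1455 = 94.01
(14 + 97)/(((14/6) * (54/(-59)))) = -2183/42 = -51.98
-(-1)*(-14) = -14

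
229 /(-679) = -229 /679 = -0.34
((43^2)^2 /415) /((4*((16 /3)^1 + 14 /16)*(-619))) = -20512806 /38275865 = -0.54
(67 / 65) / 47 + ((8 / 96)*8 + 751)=6889226 / 9165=751.69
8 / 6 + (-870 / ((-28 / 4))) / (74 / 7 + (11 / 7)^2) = 2314 / 213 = 10.86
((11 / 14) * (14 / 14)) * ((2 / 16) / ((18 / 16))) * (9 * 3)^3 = 24057 / 14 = 1718.36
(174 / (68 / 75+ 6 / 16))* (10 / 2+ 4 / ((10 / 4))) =689040 / 769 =896.02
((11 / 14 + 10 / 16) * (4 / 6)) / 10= 79 / 840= 0.09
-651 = -651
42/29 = 1.45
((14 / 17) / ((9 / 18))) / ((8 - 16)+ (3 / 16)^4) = -0.21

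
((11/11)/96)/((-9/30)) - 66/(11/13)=-11237/144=-78.03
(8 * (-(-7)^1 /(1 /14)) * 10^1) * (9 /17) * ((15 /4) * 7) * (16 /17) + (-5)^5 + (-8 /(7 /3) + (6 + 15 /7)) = 201134062 /2023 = 99423.66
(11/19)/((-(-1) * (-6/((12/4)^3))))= -99/38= -2.61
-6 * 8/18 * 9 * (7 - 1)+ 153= 9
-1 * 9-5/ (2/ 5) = -43/ 2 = -21.50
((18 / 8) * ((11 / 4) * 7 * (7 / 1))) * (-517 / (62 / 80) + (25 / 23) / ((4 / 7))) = -9203001885 / 45632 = -201678.69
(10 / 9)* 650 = 6500 / 9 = 722.22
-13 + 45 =32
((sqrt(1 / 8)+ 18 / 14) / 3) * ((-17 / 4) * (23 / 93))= -391 / 868 - 391 * sqrt(2) / 4464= -0.57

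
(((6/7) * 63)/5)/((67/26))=1404/335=4.19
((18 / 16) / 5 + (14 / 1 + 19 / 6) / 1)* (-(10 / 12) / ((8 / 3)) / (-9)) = 2087 / 3456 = 0.60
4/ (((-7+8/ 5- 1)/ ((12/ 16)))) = -15/ 32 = -0.47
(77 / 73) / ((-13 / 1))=-77 / 949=-0.08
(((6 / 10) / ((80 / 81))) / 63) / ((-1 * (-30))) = 9 / 28000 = 0.00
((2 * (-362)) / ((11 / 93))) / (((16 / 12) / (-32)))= 1615968 / 11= 146906.18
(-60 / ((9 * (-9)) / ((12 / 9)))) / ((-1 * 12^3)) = -5 / 8748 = -0.00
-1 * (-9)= 9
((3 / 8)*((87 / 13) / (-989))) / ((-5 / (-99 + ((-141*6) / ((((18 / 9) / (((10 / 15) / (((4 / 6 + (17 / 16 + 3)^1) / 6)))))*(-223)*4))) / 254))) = -166112844741 / 3306237720760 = -0.05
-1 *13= -13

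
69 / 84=23 / 28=0.82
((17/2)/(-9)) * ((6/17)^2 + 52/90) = -4567/6885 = -0.66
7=7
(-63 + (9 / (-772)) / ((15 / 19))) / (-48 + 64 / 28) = 1702659 / 1235200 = 1.38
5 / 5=1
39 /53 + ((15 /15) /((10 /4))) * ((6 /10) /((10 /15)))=1452 /1325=1.10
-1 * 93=-93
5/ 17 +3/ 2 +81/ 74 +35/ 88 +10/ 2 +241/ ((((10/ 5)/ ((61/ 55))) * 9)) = 5238901/ 226440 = 23.14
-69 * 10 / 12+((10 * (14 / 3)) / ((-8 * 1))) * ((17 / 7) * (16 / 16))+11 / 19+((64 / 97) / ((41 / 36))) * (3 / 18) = -70.99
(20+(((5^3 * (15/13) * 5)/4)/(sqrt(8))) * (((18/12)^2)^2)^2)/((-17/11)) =-676603125 * sqrt(2)/905216 - 220/17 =-1069.99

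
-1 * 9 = -9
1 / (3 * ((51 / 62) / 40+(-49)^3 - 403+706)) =-0.00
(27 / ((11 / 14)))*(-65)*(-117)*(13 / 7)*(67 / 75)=23846238 / 55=433567.96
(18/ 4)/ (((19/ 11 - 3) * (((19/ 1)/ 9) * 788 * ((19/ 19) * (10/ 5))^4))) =-891/ 6707456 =-0.00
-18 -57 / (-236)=-4191 / 236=-17.76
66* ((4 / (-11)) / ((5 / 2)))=-48 / 5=-9.60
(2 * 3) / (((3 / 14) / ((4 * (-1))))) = -112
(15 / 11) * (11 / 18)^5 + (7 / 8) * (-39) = -21420631 / 629856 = -34.01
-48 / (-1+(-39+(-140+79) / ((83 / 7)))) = 1328 / 1249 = 1.06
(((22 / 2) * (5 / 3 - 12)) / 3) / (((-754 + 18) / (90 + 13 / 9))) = 280643 / 59616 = 4.71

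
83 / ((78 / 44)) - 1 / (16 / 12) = 7187 / 156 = 46.07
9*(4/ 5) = 7.20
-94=-94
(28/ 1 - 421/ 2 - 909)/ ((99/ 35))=-76405/ 198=-385.88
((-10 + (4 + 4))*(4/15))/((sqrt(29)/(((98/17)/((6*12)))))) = -98*sqrt(29)/66555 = -0.01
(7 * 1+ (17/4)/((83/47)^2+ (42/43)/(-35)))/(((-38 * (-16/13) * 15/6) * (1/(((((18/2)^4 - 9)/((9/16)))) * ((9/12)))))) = 174520524087/278897390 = 625.75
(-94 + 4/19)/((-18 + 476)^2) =-891/1992758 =-0.00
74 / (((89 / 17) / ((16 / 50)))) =10064 / 2225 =4.52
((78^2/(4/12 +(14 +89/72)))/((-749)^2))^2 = 191886050304/395492722113458641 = 0.00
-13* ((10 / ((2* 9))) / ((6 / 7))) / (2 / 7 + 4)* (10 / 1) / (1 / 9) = -3185 / 18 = -176.94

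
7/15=0.47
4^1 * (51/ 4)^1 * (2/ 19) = 102/ 19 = 5.37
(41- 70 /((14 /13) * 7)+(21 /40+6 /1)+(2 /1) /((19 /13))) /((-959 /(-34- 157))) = 40246183 /5101880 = 7.89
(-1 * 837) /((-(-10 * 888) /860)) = -11997 /148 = -81.06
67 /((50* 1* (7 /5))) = 67 /70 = 0.96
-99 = -99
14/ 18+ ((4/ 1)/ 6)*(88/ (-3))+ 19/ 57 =-18.44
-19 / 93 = -0.20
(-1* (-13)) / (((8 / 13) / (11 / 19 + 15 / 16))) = 77909 / 2432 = 32.03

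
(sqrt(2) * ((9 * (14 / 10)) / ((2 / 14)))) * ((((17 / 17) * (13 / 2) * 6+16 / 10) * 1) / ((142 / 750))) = 1342845 * sqrt(2) / 71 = 26747.46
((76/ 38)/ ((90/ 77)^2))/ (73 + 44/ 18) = 847/ 43650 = 0.02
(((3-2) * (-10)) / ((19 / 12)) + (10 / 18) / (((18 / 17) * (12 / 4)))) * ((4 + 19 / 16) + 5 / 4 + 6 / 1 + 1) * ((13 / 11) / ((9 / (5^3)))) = -1801028125 / 1329696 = -1354.47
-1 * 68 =-68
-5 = -5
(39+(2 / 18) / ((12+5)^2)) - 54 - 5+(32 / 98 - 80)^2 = 39517505197 / 6245001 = 6327.86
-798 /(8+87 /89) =-71022 /799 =-88.89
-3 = -3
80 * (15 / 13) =1200 / 13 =92.31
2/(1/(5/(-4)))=-5/2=-2.50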